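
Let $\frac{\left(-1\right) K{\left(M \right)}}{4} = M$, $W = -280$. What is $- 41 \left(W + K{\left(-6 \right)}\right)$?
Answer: $10496$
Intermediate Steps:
$K{\left(M \right)} = - 4 M$
$- 41 \left(W + K{\left(-6 \right)}\right) = - 41 \left(-280 - -24\right) = - 41 \left(-280 + 24\right) = \left(-41\right) \left(-256\right) = 10496$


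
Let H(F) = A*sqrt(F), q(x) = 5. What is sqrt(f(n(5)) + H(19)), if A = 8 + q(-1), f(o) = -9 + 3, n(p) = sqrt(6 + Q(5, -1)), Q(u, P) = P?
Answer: sqrt(-6 + 13*sqrt(19)) ≈ 7.1180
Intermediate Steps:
n(p) = sqrt(5) (n(p) = sqrt(6 - 1) = sqrt(5))
f(o) = -6
A = 13 (A = 8 + 5 = 13)
H(F) = 13*sqrt(F)
sqrt(f(n(5)) + H(19)) = sqrt(-6 + 13*sqrt(19))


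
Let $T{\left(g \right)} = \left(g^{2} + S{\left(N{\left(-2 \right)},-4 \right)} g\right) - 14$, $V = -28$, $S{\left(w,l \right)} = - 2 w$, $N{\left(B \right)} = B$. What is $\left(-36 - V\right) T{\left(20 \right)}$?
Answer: $-3728$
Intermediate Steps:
$T{\left(g \right)} = -14 + g^{2} + 4 g$ ($T{\left(g \right)} = \left(g^{2} + \left(-2\right) \left(-2\right) g\right) - 14 = \left(g^{2} + 4 g\right) - 14 = -14 + g^{2} + 4 g$)
$\left(-36 - V\right) T{\left(20 \right)} = \left(-36 - -28\right) \left(-14 + 20^{2} + 4 \cdot 20\right) = \left(-36 + 28\right) \left(-14 + 400 + 80\right) = \left(-8\right) 466 = -3728$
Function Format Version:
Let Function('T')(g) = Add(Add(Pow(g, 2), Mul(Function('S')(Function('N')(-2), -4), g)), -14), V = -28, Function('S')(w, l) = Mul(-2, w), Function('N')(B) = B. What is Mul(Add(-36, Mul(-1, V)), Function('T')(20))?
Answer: -3728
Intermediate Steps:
Function('T')(g) = Add(-14, Pow(g, 2), Mul(4, g)) (Function('T')(g) = Add(Add(Pow(g, 2), Mul(Mul(-2, -2), g)), -14) = Add(Add(Pow(g, 2), Mul(4, g)), -14) = Add(-14, Pow(g, 2), Mul(4, g)))
Mul(Add(-36, Mul(-1, V)), Function('T')(20)) = Mul(Add(-36, Mul(-1, -28)), Add(-14, Pow(20, 2), Mul(4, 20))) = Mul(Add(-36, 28), Add(-14, 400, 80)) = Mul(-8, 466) = -3728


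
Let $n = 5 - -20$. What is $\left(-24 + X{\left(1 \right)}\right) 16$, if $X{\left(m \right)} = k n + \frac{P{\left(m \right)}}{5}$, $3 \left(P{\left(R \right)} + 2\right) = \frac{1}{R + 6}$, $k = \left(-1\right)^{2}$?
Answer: $\frac{1024}{105} \approx 9.7524$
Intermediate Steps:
$k = 1$
$n = 25$ ($n = 5 + 20 = 25$)
$P{\left(R \right)} = -2 + \frac{1}{3 \left(6 + R\right)}$ ($P{\left(R \right)} = -2 + \frac{1}{3 \left(R + 6\right)} = -2 + \frac{1}{3 \left(6 + R\right)}$)
$X{\left(m \right)} = 25 + \frac{-35 - 6 m}{15 \left(6 + m\right)}$ ($X{\left(m \right)} = 1 \cdot 25 + \frac{\frac{1}{3} \frac{1}{6 + m} \left(-35 - 6 m\right)}{5} = 25 + \frac{-35 - 6 m}{3 \left(6 + m\right)} \frac{1}{5} = 25 + \frac{-35 - 6 m}{15 \left(6 + m\right)}$)
$\left(-24 + X{\left(1 \right)}\right) 16 = \left(-24 + \frac{2215 + 369 \cdot 1}{15 \left(6 + 1\right)}\right) 16 = \left(-24 + \frac{2215 + 369}{15 \cdot 7}\right) 16 = \left(-24 + \frac{1}{15} \cdot \frac{1}{7} \cdot 2584\right) 16 = \left(-24 + \frac{2584}{105}\right) 16 = \frac{64}{105} \cdot 16 = \frac{1024}{105}$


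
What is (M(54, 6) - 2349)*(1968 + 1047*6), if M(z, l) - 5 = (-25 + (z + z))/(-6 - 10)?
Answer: -155046375/8 ≈ -1.9381e+7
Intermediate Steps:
M(z, l) = 105/16 - z/8 (M(z, l) = 5 + (-25 + (z + z))/(-6 - 10) = 5 + (-25 + 2*z)/(-16) = 5 + (-25 + 2*z)*(-1/16) = 5 + (25/16 - z/8) = 105/16 - z/8)
(M(54, 6) - 2349)*(1968 + 1047*6) = ((105/16 - 1/8*54) - 2349)*(1968 + 1047*6) = ((105/16 - 27/4) - 2349)*(1968 + 6282) = (-3/16 - 2349)*8250 = -37587/16*8250 = -155046375/8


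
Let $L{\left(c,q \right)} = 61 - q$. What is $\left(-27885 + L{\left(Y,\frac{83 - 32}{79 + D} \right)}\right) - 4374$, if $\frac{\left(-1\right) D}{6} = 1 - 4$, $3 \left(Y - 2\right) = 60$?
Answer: $- \frac{3123257}{97} \approx -32199.0$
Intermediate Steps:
$Y = 22$ ($Y = 2 + \frac{1}{3} \cdot 60 = 2 + 20 = 22$)
$D = 18$ ($D = - 6 \left(1 - 4\right) = \left(-6\right) \left(-3\right) = 18$)
$\left(-27885 + L{\left(Y,\frac{83 - 32}{79 + D} \right)}\right) - 4374 = \left(-27885 + \left(61 - \frac{83 - 32}{79 + 18}\right)\right) - 4374 = \left(-27885 + \left(61 - \frac{51}{97}\right)\right) - 4374 = \left(-27885 + \frac{5866}{97}\right) - 4374 = - \frac{2698979}{97} - 4374 = - \frac{3123257}{97}$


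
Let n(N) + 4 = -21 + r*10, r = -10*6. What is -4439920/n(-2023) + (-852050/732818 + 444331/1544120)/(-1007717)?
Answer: 101256031480158163804973/14253639630300559000 ≈ 7103.9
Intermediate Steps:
r = -60
n(N) = -625 (n(N) = -4 + (-21 - 60*10) = -4 + (-21 - 600) = -4 - 621 = -625)
-4439920/n(-2023) + (-852050/732818 + 444331/1544120)/(-1007717) = -4439920/(-625) + (-852050/732818 + 444331/1544120)/(-1007717) = -4439920*(-1/625) + (-852050*1/732818 + 444331*(1/1544120))*(-1/1007717) = 887984/125 + (-426025/366409 + 444331/1544120)*(-1/1007717) = 887984/125 - 495026845621/565779465080*(-1/1007717) = 887984/125 + 495026845621/570145585212022360 = 101256031480158163804973/14253639630300559000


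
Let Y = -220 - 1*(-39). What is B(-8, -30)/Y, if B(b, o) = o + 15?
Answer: 15/181 ≈ 0.082873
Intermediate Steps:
B(b, o) = 15 + o
Y = -181 (Y = -220 + 39 = -181)
B(-8, -30)/Y = (15 - 30)/(-181) = -15*(-1/181) = 15/181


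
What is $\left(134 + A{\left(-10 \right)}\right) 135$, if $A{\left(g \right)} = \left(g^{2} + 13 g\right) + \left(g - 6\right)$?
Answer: $11880$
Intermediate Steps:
$A{\left(g \right)} = -6 + g^{2} + 14 g$ ($A{\left(g \right)} = \left(g^{2} + 13 g\right) + \left(g - 6\right) = \left(g^{2} + 13 g\right) + \left(-6 + g\right) = -6 + g^{2} + 14 g$)
$\left(134 + A{\left(-10 \right)}\right) 135 = \left(134 + \left(-6 + \left(-10\right)^{2} + 14 \left(-10\right)\right)\right) 135 = \left(134 - 46\right) 135 = 88 \cdot 135 = 11880$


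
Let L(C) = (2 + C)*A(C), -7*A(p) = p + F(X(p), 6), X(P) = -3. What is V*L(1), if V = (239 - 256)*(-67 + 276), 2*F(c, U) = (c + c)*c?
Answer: 106590/7 ≈ 15227.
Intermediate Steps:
F(c, U) = c² (F(c, U) = ((c + c)*c)/2 = ((2*c)*c)/2 = (2*c²)/2 = c²)
V = -3553 (V = -17*209 = -3553)
A(p) = -9/7 - p/7 (A(p) = -(p + (-3)²)/7 = -(p + 9)/7 = -(9 + p)/7 = -9/7 - p/7)
L(C) = (2 + C)*(-9/7 - C/7)
V*L(1) = -(-3553)*(2 + 1)*(9 + 1)/7 = -(-3553)*3*10/7 = -3553*(-30/7) = 106590/7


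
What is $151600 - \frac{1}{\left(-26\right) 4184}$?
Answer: $\frac{16491654401}{108784} \approx 1.516 \cdot 10^{5}$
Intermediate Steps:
$151600 - \frac{1}{\left(-26\right) 4184} = 151600 - \frac{1}{-108784} = 151600 - - \frac{1}{108784} = 151600 + \frac{1}{108784} = \frac{16491654401}{108784}$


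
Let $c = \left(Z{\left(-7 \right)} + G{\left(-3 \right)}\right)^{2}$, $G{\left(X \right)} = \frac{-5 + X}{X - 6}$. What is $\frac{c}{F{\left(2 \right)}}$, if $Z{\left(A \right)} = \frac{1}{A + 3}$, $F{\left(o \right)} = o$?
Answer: $\frac{529}{2592} \approx 0.20409$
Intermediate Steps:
$G{\left(X \right)} = \frac{-5 + X}{-6 + X}$
$Z{\left(A \right)} = \frac{1}{3 + A}$
$c = \frac{529}{1296}$ ($c = \left(\frac{1}{3 - 7} + \frac{-5 - 3}{-6 - 3}\right)^{2} = \left(\frac{1}{-4} + \frac{1}{-9} \left(-8\right)\right)^{2} = \left(- \frac{1}{4} - - \frac{8}{9}\right)^{2} = \left(- \frac{1}{4} + \frac{8}{9}\right)^{2} = \left(\frac{23}{36}\right)^{2} = \frac{529}{1296} \approx 0.40818$)
$\frac{c}{F{\left(2 \right)}} = \frac{529}{1296 \cdot 2} = \frac{529}{1296} \cdot \frac{1}{2} = \frac{529}{2592}$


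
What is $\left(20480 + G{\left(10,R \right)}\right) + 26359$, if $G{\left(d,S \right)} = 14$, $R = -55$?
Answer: $46853$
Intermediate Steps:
$\left(20480 + G{\left(10,R \right)}\right) + 26359 = \left(20480 + 14\right) + 26359 = 20494 + 26359 = 46853$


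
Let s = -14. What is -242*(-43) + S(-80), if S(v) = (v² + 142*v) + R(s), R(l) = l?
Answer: 5432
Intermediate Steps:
S(v) = -14 + v² + 142*v (S(v) = (v² + 142*v) - 14 = -14 + v² + 142*v)
-242*(-43) + S(-80) = -242*(-43) + (-14 + (-80)² + 142*(-80)) = 10406 + (-14 + 6400 - 11360) = 10406 - 4974 = 5432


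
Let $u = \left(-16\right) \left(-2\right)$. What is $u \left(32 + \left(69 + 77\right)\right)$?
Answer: $5696$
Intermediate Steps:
$u = 32$
$u \left(32 + \left(69 + 77\right)\right) = 32 \left(32 + \left(69 + 77\right)\right) = 32 \left(32 + 146\right) = 32 \cdot 178 = 5696$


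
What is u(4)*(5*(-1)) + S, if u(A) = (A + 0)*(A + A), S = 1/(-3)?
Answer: -481/3 ≈ -160.33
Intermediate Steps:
S = -⅓ ≈ -0.33333
u(A) = 2*A² (u(A) = A*(2*A) = 2*A²)
u(4)*(5*(-1)) + S = (2*4²)*(5*(-1)) - ⅓ = (2*16)*(-5) - ⅓ = 32*(-5) - ⅓ = -160 - ⅓ = -481/3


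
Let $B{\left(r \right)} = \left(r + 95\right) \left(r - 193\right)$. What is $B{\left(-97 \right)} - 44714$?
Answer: $-44134$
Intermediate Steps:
$B{\left(r \right)} = \left(-193 + r\right) \left(95 + r\right)$ ($B{\left(r \right)} = \left(95 + r\right) \left(-193 + r\right) = \left(-193 + r\right) \left(95 + r\right)$)
$B{\left(-97 \right)} - 44714 = \left(-18335 + \left(-97\right)^{2} - -9506\right) - 44714 = \left(-18335 + 9409 + 9506\right) - 44714 = 580 - 44714 = -44134$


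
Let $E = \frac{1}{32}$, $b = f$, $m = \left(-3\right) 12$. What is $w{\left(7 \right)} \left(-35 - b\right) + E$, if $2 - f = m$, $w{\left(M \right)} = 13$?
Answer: $- \frac{30367}{32} \approx -948.97$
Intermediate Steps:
$m = -36$
$f = 38$ ($f = 2 - -36 = 2 + 36 = 38$)
$b = 38$
$E = \frac{1}{32} \approx 0.03125$
$w{\left(7 \right)} \left(-35 - b\right) + E = 13 \left(-35 - 38\right) + \frac{1}{32} = 13 \left(-73\right) + \frac{1}{32} = -949 + \frac{1}{32} = - \frac{30367}{32}$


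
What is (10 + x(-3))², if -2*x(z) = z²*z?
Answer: 2209/4 ≈ 552.25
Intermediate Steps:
x(z) = -z³/2 (x(z) = -z²*z/2 = -z³/2)
(10 + x(-3))² = (10 - ½*(-3)³)² = (10 - ½*(-27))² = (10 + 27/2)² = (47/2)² = 2209/4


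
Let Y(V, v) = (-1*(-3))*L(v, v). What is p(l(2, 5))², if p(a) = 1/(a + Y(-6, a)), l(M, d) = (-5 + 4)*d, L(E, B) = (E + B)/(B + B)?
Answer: ¼ ≈ 0.25000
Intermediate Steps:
L(E, B) = (B + E)/(2*B) (L(E, B) = (B + E)/((2*B)) = (B + E)*(1/(2*B)) = (B + E)/(2*B))
l(M, d) = -d
Y(V, v) = 3 (Y(V, v) = (-1*(-3))*((v + v)/(2*v)) = 3*((2*v)/(2*v)) = 3*1 = 3)
p(a) = 1/(3 + a) (p(a) = 1/(a + 3) = 1/(3 + a))
p(l(2, 5))² = (1/(3 - 1*5))² = (1/(3 - 5))² = (1/(-2))² = (-½)² = ¼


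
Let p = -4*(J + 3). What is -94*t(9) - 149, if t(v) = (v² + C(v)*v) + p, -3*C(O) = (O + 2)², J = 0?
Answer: 27487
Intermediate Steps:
C(O) = -(2 + O)²/3 (C(O) = -(O + 2)²/3 = -(2 + O)²/3)
p = -12 (p = -4*(0 + 3) = -4*3 = -12)
t(v) = -12 + v² - v*(2 + v)²/3 (t(v) = (v² + (-(2 + v)²/3)*v) - 12 = (v² - v*(2 + v)²/3) - 12 = -12 + v² - v*(2 + v)²/3)
-94*t(9) - 149 = -94*(-12 + 9² - ⅓*9*(2 + 9)²) - 149 = -94*(-12 + 81 - ⅓*9*11²) - 149 = -94*(-12 + 81 - ⅓*9*121) - 149 = -94*(-12 + 81 - 363) - 149 = -94*(-294) - 149 = 27636 - 149 = 27487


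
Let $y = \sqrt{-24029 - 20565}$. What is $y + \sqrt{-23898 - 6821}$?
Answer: $i \left(\sqrt{30719} + \sqrt{44594}\right) \approx 386.44 i$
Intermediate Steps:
$y = i \sqrt{44594}$ ($y = \sqrt{-44594} = i \sqrt{44594} \approx 211.17 i$)
$y + \sqrt{-23898 - 6821} = i \sqrt{44594} + \sqrt{-23898 - 6821} = i \sqrt{44594} + \sqrt{-30719} = i \sqrt{44594} + i \sqrt{30719} = i \sqrt{30719} + i \sqrt{44594}$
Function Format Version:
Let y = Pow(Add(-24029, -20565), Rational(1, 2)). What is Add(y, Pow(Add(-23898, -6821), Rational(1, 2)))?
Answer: Mul(I, Add(Pow(30719, Rational(1, 2)), Pow(44594, Rational(1, 2)))) ≈ Mul(386.44, I)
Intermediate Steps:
y = Mul(I, Pow(44594, Rational(1, 2))) (y = Pow(-44594, Rational(1, 2)) = Mul(I, Pow(44594, Rational(1, 2))) ≈ Mul(211.17, I))
Add(y, Pow(Add(-23898, -6821), Rational(1, 2))) = Add(Mul(I, Pow(44594, Rational(1, 2))), Pow(Add(-23898, -6821), Rational(1, 2))) = Add(Mul(I, Pow(44594, Rational(1, 2))), Pow(-30719, Rational(1, 2))) = Add(Mul(I, Pow(44594, Rational(1, 2))), Mul(I, Pow(30719, Rational(1, 2)))) = Add(Mul(I, Pow(30719, Rational(1, 2))), Mul(I, Pow(44594, Rational(1, 2))))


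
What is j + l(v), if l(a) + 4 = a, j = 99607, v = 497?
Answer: 100100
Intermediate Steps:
l(a) = -4 + a
j + l(v) = 99607 + (-4 + 497) = 99607 + 493 = 100100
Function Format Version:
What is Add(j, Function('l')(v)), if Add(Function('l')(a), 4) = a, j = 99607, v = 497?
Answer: 100100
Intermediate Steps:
Function('l')(a) = Add(-4, a)
Add(j, Function('l')(v)) = Add(99607, Add(-4, 497)) = Add(99607, 493) = 100100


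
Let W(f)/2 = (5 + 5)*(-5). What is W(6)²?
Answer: 10000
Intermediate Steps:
W(f) = -100 (W(f) = 2*((5 + 5)*(-5)) = 2*(10*(-5)) = 2*(-50) = -100)
W(6)² = (-100)² = 10000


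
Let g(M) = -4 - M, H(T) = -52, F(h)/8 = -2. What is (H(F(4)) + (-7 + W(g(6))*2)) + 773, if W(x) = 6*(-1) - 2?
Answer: 698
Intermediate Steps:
F(h) = -16 (F(h) = 8*(-2) = -16)
W(x) = -8 (W(x) = -6 - 2 = -8)
(H(F(4)) + (-7 + W(g(6))*2)) + 773 = (-52 + (-7 - 8*2)) + 773 = (-52 + (-7 - 16)) + 773 = (-52 - 23) + 773 = -75 + 773 = 698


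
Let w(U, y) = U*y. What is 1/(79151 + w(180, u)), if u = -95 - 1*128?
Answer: 1/39011 ≈ 2.5634e-5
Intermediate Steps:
u = -223 (u = -95 - 128 = -223)
1/(79151 + w(180, u)) = 1/(79151 + 180*(-223)) = 1/(79151 - 40140) = 1/39011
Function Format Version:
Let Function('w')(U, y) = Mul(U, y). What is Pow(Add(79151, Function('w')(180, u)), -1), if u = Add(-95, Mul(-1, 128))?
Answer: Rational(1, 39011) ≈ 2.5634e-5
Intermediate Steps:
u = -223 (u = Add(-95, -128) = -223)
Pow(Add(79151, Function('w')(180, u)), -1) = Pow(Add(79151, Mul(180, -223)), -1) = Pow(Add(79151, -40140), -1) = Pow(39011, -1) = Rational(1, 39011)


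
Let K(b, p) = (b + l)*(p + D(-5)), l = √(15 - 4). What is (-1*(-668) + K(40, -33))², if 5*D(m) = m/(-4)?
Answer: 6783395/16 + 42051*√11 ≈ 5.6343e+5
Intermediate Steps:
l = √11 ≈ 3.3166
D(m) = -m/20 (D(m) = (m/(-4))/5 = (m*(-¼))/5 = (-m/4)/5 = -m/20)
K(b, p) = (¼ + p)*(b + √11) (K(b, p) = (b + √11)*(p - 1/20*(-5)) = (b + √11)*(p + ¼) = (b + √11)*(¼ + p) = (¼ + p)*(b + √11))
(-1*(-668) + K(40, -33))² = (-1*(-668) + ((¼)*40 + √11/4 + 40*(-33) - 33*√11))² = (668 + (10 + √11/4 - 1320 - 33*√11))² = (668 + (-1310 - 131*√11/4))² = (-642 - 131*√11/4)²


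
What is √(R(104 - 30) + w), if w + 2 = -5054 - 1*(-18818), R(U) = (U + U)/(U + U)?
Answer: √13763 ≈ 117.32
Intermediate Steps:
R(U) = 1 (R(U) = (2*U)/((2*U)) = (2*U)*(1/(2*U)) = 1)
w = 13762 (w = -2 + (-5054 - 1*(-18818)) = -2 + (-5054 + 18818) = -2 + 13764 = 13762)
√(R(104 - 30) + w) = √(1 + 13762) = √13763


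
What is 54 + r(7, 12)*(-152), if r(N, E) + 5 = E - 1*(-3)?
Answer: -1466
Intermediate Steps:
r(N, E) = -2 + E (r(N, E) = -5 + (E - 1*(-3)) = -5 + (E + 3) = -5 + (3 + E) = -2 + E)
54 + r(7, 12)*(-152) = 54 + (-2 + 12)*(-152) = 54 + 10*(-152) = 54 - 1520 = -1466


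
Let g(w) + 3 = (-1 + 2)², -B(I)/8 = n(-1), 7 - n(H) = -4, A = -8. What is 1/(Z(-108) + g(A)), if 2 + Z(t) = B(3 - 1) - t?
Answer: 1/16 ≈ 0.062500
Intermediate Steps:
n(H) = 11 (n(H) = 7 - 1*(-4) = 7 + 4 = 11)
B(I) = -88 (B(I) = -8*11 = -88)
g(w) = -2 (g(w) = -3 + (-1 + 2)² = -3 + 1² = -3 + 1 = -2)
Z(t) = -90 - t (Z(t) = -2 + (-88 - t) = -90 - t)
1/(Z(-108) + g(A)) = 1/((-90 - 1*(-108)) - 2) = 1/((-90 + 108) - 2) = 1/(18 - 2) = 1/16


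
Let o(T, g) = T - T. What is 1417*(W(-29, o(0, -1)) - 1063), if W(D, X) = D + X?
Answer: -1547364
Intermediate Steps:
o(T, g) = 0
1417*(W(-29, o(0, -1)) - 1063) = 1417*((-29 + 0) - 1063) = 1417*(-29 - 1063) = 1417*(-1092) = -1547364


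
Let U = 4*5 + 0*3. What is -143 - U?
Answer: -163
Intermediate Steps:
U = 20 (U = 20 + 0 = 20)
-143 - U = -143 - 1*20 = -143 - 20 = -163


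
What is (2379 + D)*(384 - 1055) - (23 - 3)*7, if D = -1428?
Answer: -638261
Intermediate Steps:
(2379 + D)*(384 - 1055) - (23 - 3)*7 = (2379 - 1428)*(384 - 1055) - (23 - 3)*7 = 951*(-671) - 20*7 = -638121 - 1*140 = -638121 - 140 = -638261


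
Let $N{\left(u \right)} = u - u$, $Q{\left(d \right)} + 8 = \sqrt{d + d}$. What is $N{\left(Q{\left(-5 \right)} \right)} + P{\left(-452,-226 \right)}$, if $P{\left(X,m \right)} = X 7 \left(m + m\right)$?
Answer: $1430128$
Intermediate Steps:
$Q{\left(d \right)} = -8 + \sqrt{2} \sqrt{d}$ ($Q{\left(d \right)} = -8 + \sqrt{d + d} = -8 + \sqrt{2 d} = -8 + \sqrt{2} \sqrt{d}$)
$P{\left(X,m \right)} = 14 X m$ ($P{\left(X,m \right)} = 7 X 2 m = 14 X m$)
$N{\left(u \right)} = 0$
$N{\left(Q{\left(-5 \right)} \right)} + P{\left(-452,-226 \right)} = 0 + 14 \left(-452\right) \left(-226\right) = 0 + 1430128 = 1430128$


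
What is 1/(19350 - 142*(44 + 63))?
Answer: 1/4156 ≈ 0.00024062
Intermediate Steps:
1/(19350 - 142*(44 + 63)) = 1/(19350 - 142*107) = 1/(19350 - 15194) = 1/4156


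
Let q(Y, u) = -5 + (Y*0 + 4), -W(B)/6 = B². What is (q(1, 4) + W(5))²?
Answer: 22801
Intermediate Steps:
W(B) = -6*B²
q(Y, u) = -1 (q(Y, u) = -5 + (0 + 4) = -5 + 4 = -1)
(q(1, 4) + W(5))² = (-1 - 6*5²)² = (-1 - 6*25)² = (-1 - 150)² = (-151)² = 22801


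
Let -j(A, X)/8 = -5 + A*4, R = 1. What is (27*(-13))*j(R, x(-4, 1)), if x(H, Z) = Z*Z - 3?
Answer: -2808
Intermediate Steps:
x(H, Z) = -3 + Z**2 (x(H, Z) = Z**2 - 3 = -3 + Z**2)
j(A, X) = 40 - 32*A (j(A, X) = -8*(-5 + A*4) = -8*(-5 + 4*A) = 40 - 32*A)
(27*(-13))*j(R, x(-4, 1)) = (27*(-13))*(40 - 32*1) = -351*(40 - 32) = -351*8 = -2808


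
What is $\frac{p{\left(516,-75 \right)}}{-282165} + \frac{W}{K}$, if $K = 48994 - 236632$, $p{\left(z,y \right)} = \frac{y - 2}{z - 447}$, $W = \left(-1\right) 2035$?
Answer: $\frac{1201049897}{110702923110} \approx 0.010849$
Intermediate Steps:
$W = -2035$
$p{\left(z,y \right)} = \frac{-2 + y}{-447 + z}$
$K = -187638$ ($K = 48994 - 236632 = -187638$)
$\frac{p{\left(516,-75 \right)}}{-282165} + \frac{W}{K} = \frac{\frac{1}{-447 + 516} \left(-2 - 75\right)}{-282165} - \frac{2035}{-187638} = \frac{1}{69} \left(-77\right) \left(- \frac{1}{282165}\right) - - \frac{185}{17058} = \frac{1}{69} \left(-77\right) \left(- \frac{1}{282165}\right) + \frac{185}{17058} = \left(- \frac{77}{69}\right) \left(- \frac{1}{282165}\right) + \frac{185}{17058} = \frac{77}{19469385} + \frac{185}{17058} = \frac{1201049897}{110702923110}$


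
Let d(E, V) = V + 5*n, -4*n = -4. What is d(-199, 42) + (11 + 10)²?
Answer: 488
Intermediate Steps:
n = 1 (n = -¼*(-4) = 1)
d(E, V) = 5 + V (d(E, V) = V + 5*1 = V + 5 = 5 + V)
d(-199, 42) + (11 + 10)² = (5 + 42) + (11 + 10)² = 47 + 21² = 47 + 441 = 488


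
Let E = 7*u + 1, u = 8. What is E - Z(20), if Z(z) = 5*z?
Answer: -43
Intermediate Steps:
E = 57 (E = 7*8 + 1 = 56 + 1 = 57)
E - Z(20) = 57 - 5*20 = 57 - 1*100 = 57 - 100 = -43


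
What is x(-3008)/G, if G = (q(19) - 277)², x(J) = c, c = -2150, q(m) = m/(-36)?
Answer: -2786400/99820081 ≈ -0.027914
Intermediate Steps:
q(m) = -m/36 (q(m) = m*(-1/36) = -m/36)
x(J) = -2150
G = 99820081/1296 (G = (-1/36*19 - 277)² = (-19/36 - 277)² = (-9991/36)² = 99820081/1296 ≈ 77022.)
x(-3008)/G = -2150/99820081/1296 = -2150*1296/99820081 = -2786400/99820081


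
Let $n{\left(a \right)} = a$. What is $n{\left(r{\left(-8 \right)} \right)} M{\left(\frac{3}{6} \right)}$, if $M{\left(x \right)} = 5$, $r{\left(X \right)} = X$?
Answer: $-40$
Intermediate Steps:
$n{\left(r{\left(-8 \right)} \right)} M{\left(\frac{3}{6} \right)} = \left(-8\right) 5 = -40$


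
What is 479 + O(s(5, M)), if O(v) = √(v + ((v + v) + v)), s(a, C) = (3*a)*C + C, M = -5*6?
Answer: 479 + 8*I*√30 ≈ 479.0 + 43.818*I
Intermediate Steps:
M = -30
s(a, C) = C + 3*C*a (s(a, C) = 3*C*a + C = C + 3*C*a)
O(v) = 2*√v (O(v) = √(v + (2*v + v)) = √(v + 3*v) = √(4*v) = 2*√v)
479 + O(s(5, M)) = 479 + 2*√(-30*(1 + 3*5)) = 479 + 2*√(-30*(1 + 15)) = 479 + 2*√(-30*16) = 479 + 2*√(-480) = 479 + 2*(4*I*√30) = 479 + 8*I*√30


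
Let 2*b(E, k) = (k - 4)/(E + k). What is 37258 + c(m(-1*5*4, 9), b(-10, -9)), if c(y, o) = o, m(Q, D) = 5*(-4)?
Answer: 1415817/38 ≈ 37258.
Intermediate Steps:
b(E, k) = (-4 + k)/(2*(E + k)) (b(E, k) = ((k - 4)/(E + k))/2 = ((-4 + k)/(E + k))/2 = (-4 + k)/(2*(E + k)))
m(Q, D) = -20
37258 + c(m(-1*5*4, 9), b(-10, -9)) = 37258 + (-2 + (½)*(-9))/(-10 - 9) = 37258 + (-2 - 9/2)/(-19) = 37258 - 1/19*(-13/2) = 37258 + 13/38 = 1415817/38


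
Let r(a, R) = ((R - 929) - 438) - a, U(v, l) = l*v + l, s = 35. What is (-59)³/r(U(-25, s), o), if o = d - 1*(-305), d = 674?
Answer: -205379/452 ≈ -454.38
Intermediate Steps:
o = 979 (o = 674 - 1*(-305) = 674 + 305 = 979)
U(v, l) = l + l*v
r(a, R) = -1367 + R - a (r(a, R) = ((-929 + R) - 438) - a = (-1367 + R) - a = -1367 + R - a)
(-59)³/r(U(-25, s), o) = (-59)³/(-1367 + 979 - 35*(1 - 25)) = -205379/(-1367 + 979 - 35*(-24)) = -205379/(-1367 + 979 - 1*(-840)) = -205379/(-1367 + 979 + 840) = -205379/452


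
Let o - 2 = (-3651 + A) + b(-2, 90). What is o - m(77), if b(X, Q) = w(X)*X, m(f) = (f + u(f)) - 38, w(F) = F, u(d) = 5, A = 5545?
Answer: 1856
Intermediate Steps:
m(f) = -33 + f (m(f) = (f + 5) - 38 = (5 + f) - 38 = -33 + f)
b(X, Q) = X**2 (b(X, Q) = X*X = X**2)
o = 1900 (o = 2 + ((-3651 + 5545) + (-2)**2) = 2 + (1894 + 4) = 2 + 1898 = 1900)
o - m(77) = 1900 - (-33 + 77) = 1900 - 1*44 = 1900 - 44 = 1856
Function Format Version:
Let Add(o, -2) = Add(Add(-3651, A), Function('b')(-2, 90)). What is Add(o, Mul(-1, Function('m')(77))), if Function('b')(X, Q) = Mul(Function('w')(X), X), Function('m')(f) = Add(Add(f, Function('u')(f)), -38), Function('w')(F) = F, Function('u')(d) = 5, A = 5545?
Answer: 1856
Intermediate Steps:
Function('m')(f) = Add(-33, f) (Function('m')(f) = Add(Add(f, 5), -38) = Add(Add(5, f), -38) = Add(-33, f))
Function('b')(X, Q) = Pow(X, 2) (Function('b')(X, Q) = Mul(X, X) = Pow(X, 2))
o = 1900 (o = Add(2, Add(Add(-3651, 5545), Pow(-2, 2))) = Add(2, Add(1894, 4)) = Add(2, 1898) = 1900)
Add(o, Mul(-1, Function('m')(77))) = Add(1900, Mul(-1, Add(-33, 77))) = Add(1900, Mul(-1, 44)) = Add(1900, -44) = 1856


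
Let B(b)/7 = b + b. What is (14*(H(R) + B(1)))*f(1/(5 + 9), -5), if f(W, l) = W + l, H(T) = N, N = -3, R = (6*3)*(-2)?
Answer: -759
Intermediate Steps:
B(b) = 14*b (B(b) = 7*(b + b) = 7*(2*b) = 14*b)
R = -36 (R = 18*(-2) = -36)
H(T) = -3
(14*(H(R) + B(1)))*f(1/(5 + 9), -5) = (14*(-3 + 14*1))*(1/(5 + 9) - 5) = (14*(-3 + 14))*(1/14 - 5) = (14*11)*(1/14 - 5) = 154*(-69/14) = -759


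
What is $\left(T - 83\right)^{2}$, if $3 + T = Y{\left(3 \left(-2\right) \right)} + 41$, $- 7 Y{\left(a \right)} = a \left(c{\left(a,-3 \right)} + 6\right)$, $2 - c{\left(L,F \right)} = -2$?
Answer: $\frac{65025}{49} \approx 1327.0$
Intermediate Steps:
$c{\left(L,F \right)} = 4$ ($c{\left(L,F \right)} = 2 - -2 = 2 + 2 = 4$)
$Y{\left(a \right)} = - \frac{10 a}{7}$ ($Y{\left(a \right)} = - \frac{a \left(4 + 6\right)}{7} = - \frac{a 10}{7} = - \frac{10 a}{7}$)
$T = \frac{326}{7}$ ($T = -3 + \left(- \frac{10 \cdot 3 \left(-2\right)}{7} + 41\right) = -3 + \left(\left(- \frac{10}{7}\right) \left(-6\right) + 41\right) = -3 + \left(\frac{60}{7} + 41\right) = -3 + \frac{347}{7} = \frac{326}{7} \approx 46.571$)
$\left(T - 83\right)^{2} = \left(\frac{326}{7} - 83\right)^{2} = \left(- \frac{255}{7}\right)^{2} = \frac{65025}{49}$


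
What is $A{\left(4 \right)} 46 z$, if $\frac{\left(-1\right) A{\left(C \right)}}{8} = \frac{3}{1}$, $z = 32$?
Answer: $-35328$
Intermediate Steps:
$A{\left(C \right)} = -24$ ($A{\left(C \right)} = - 8 \cdot \frac{3}{1} = - 8 \cdot 3 \cdot 1 = \left(-8\right) 3 = -24$)
$A{\left(4 \right)} 46 z = \left(-24\right) 46 \cdot 32 = \left(-1104\right) 32 = -35328$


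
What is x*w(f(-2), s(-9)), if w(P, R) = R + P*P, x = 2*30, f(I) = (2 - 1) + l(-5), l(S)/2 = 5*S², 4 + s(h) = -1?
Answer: 3779760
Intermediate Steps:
s(h) = -5 (s(h) = -4 - 1 = -5)
l(S) = 10*S² (l(S) = 2*(5*S²) = 10*S²)
f(I) = 251 (f(I) = (2 - 1) + 10*(-5)² = 1 + 10*25 = 1 + 250 = 251)
x = 60
w(P, R) = R + P²
x*w(f(-2), s(-9)) = 60*(-5 + 251²) = 60*(-5 + 63001) = 60*62996 = 3779760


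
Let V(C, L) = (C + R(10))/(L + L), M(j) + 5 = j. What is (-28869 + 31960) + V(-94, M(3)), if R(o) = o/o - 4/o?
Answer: 62287/20 ≈ 3114.4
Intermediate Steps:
R(o) = 1 - 4/o
M(j) = -5 + j
V(C, L) = (3/5 + C)/(2*L) (V(C, L) = (C + (-4 + 10)/10)/(L + L) = (C + (1/10)*6)/((2*L)) = (C + 3/5)*(1/(2*L)) = (3/5 + C)*(1/(2*L)) = (3/5 + C)/(2*L))
(-28869 + 31960) + V(-94, M(3)) = (-28869 + 31960) + (3 + 5*(-94))/(10*(-5 + 3)) = 3091 + (1/10)*(3 - 470)/(-2) = 3091 + (1/10)*(-1/2)*(-467) = 3091 + 467/20 = 62287/20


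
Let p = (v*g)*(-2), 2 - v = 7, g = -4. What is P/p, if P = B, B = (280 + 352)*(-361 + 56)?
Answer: 4819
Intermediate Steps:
v = -5 (v = 2 - 1*7 = 2 - 7 = -5)
p = -40 (p = -5*(-4)*(-2) = 20*(-2) = -40)
B = -192760 (B = 632*(-305) = -192760)
P = -192760
P/p = -192760/(-40) = -192760*(-1/40) = 4819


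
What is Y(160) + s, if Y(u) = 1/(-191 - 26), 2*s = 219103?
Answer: 47545349/434 ≈ 1.0955e+5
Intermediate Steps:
s = 219103/2 (s = (½)*219103 = 219103/2 ≈ 1.0955e+5)
Y(u) = -1/217 (Y(u) = 1/(-217) = -1/217)
Y(160) + s = -1/217 + 219103/2 = 47545349/434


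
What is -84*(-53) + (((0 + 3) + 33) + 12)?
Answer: 4500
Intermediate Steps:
-84*(-53) + (((0 + 3) + 33) + 12) = 4452 + ((3 + 33) + 12) = 4452 + (36 + 12) = 4452 + 48 = 4500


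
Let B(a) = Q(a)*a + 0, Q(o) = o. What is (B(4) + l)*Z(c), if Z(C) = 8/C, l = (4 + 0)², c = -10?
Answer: -128/5 ≈ -25.600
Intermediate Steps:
B(a) = a² (B(a) = a*a + 0 = a² + 0 = a²)
l = 16 (l = 4² = 16)
(B(4) + l)*Z(c) = (4² + 16)*(8/(-10)) = (16 + 16)*(8*(-⅒)) = 32*(-⅘) = -128/5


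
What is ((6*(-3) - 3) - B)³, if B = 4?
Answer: -15625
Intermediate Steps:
((6*(-3) - 3) - B)³ = ((6*(-3) - 3) - 1*4)³ = ((-18 - 3) - 4)³ = (-21 - 4)³ = (-25)³ = -15625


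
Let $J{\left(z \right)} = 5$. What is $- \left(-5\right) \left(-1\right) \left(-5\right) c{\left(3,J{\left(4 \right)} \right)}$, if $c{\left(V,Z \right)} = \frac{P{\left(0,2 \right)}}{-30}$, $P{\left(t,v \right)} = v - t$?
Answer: $- \frac{5}{3} \approx -1.6667$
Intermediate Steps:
$c{\left(V,Z \right)} = - \frac{1}{15}$ ($c{\left(V,Z \right)} = \frac{2 - 0}{-30} = \left(2 + 0\right) \left(- \frac{1}{30}\right) = 2 \left(- \frac{1}{30}\right) = - \frac{1}{15}$)
$- \left(-5\right) \left(-1\right) \left(-5\right) c{\left(3,J{\left(4 \right)} \right)} = - \left(-5\right) \left(-1\right) \left(-5\right) \left(- \frac{1}{15}\right) = \left(-1\right) 5 \left(-5\right) \left(- \frac{1}{15}\right) = \left(-5\right) \left(-5\right) \left(- \frac{1}{15}\right) = 25 \left(- \frac{1}{15}\right) = - \frac{5}{3}$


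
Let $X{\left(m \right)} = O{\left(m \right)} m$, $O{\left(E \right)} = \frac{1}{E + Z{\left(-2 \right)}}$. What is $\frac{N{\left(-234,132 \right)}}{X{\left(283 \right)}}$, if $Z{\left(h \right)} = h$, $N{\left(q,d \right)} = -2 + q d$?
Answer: $- \frac{8680090}{283} \approx -30672.0$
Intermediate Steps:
$N{\left(q,d \right)} = -2 + d q$
$O{\left(E \right)} = \frac{1}{-2 + E}$ ($O{\left(E \right)} = \frac{1}{E - 2} = \frac{1}{-2 + E}$)
$X{\left(m \right)} = \frac{m}{-2 + m}$
$\frac{N{\left(-234,132 \right)}}{X{\left(283 \right)}} = \frac{-2 + 132 \left(-234\right)}{283 \frac{1}{-2 + 283}} = \frac{-2 - 30888}{283 \cdot \frac{1}{281}} = - \frac{30890}{283 \cdot \frac{1}{281}} = - \frac{30890}{\frac{283}{281}} = \left(-30890\right) \frac{281}{283} = - \frac{8680090}{283}$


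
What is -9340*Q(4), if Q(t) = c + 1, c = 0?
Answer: -9340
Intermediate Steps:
Q(t) = 1 (Q(t) = 0 + 1 = 1)
-9340*Q(4) = -9340*1 = -9340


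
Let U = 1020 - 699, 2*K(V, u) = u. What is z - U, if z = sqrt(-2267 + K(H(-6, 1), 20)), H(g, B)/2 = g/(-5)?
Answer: -321 + I*sqrt(2257) ≈ -321.0 + 47.508*I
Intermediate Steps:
H(g, B) = -2*g/5 (H(g, B) = 2*(g/(-5)) = 2*(g*(-1/5)) = 2*(-g/5) = -2*g/5)
K(V, u) = u/2
U = 321
z = I*sqrt(2257) (z = sqrt(-2267 + (1/2)*20) = sqrt(-2267 + 10) = sqrt(-2257) = I*sqrt(2257) ≈ 47.508*I)
z - U = I*sqrt(2257) - 1*321 = I*sqrt(2257) - 321 = -321 + I*sqrt(2257)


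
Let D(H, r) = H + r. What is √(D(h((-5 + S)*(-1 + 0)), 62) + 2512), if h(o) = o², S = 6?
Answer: 5*√103 ≈ 50.744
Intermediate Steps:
√(D(h((-5 + S)*(-1 + 0)), 62) + 2512) = √((((-5 + 6)*(-1 + 0))² + 62) + 2512) = √(((1*(-1))² + 62) + 2512) = √(((-1)² + 62) + 2512) = √((1 + 62) + 2512) = √(63 + 2512) = √2575 = 5*√103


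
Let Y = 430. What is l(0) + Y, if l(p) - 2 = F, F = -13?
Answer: 419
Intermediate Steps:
l(p) = -11 (l(p) = 2 - 13 = -11)
l(0) + Y = -11 + 430 = 419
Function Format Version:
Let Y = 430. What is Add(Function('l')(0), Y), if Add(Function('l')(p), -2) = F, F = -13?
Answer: 419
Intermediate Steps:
Function('l')(p) = -11 (Function('l')(p) = Add(2, -13) = -11)
Add(Function('l')(0), Y) = Add(-11, 430) = 419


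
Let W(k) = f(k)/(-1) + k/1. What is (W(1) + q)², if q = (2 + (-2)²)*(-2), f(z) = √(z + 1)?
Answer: (11 + √2)² ≈ 154.11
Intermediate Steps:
f(z) = √(1 + z)
W(k) = k - √(1 + k) (W(k) = √(1 + k)/(-1) + k/1 = √(1 + k)*(-1) + k*1 = -√(1 + k) + k = k - √(1 + k))
q = -12 (q = (2 + 4)*(-2) = 6*(-2) = -12)
(W(1) + q)² = ((1 - √(1 + 1)) - 12)² = ((1 - √2) - 12)² = (-11 - √2)²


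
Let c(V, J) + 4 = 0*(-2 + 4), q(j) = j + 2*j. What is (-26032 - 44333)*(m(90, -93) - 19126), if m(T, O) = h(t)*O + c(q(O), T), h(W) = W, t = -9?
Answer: 1287186945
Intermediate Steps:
q(j) = 3*j
c(V, J) = -4 (c(V, J) = -4 + 0*(-2 + 4) = -4 + 0*2 = -4 + 0 = -4)
m(T, O) = -4 - 9*O (m(T, O) = -9*O - 4 = -4 - 9*O)
(-26032 - 44333)*(m(90, -93) - 19126) = (-26032 - 44333)*((-4 - 9*(-93)) - 19126) = -70365*((-4 + 837) - 19126) = -70365*(833 - 19126) = -70365*(-18293) = 1287186945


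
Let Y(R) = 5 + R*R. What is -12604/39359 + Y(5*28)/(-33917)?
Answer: -1199123063/1334939203 ≈ -0.89826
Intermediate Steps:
Y(R) = 5 + R²
-12604/39359 + Y(5*28)/(-33917) = -12604/39359 + (5 + (5*28)²)/(-33917) = -12604*1/39359 + (5 + 140²)*(-1/33917) = -12604/39359 + (5 + 19600)*(-1/33917) = -12604/39359 + 19605*(-1/33917) = -12604/39359 - 19605/33917 = -1199123063/1334939203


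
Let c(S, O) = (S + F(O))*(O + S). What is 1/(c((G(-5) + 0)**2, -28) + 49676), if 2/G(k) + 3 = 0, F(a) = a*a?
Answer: 81/2272876 ≈ 3.5638e-5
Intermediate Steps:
F(a) = a**2
G(k) = -2/3 (G(k) = 2/(-3 + 0) = 2/(-3) = 2*(-1/3) = -2/3)
c(S, O) = (O + S)*(S + O**2) (c(S, O) = (S + O**2)*(O + S) = (O + S)*(S + O**2))
1/(c((G(-5) + 0)**2, -28) + 49676) = 1/(((-28)**3 + ((-2/3 + 0)**2)**2 - 28*(-2/3 + 0)**2 + (-2/3 + 0)**2*(-28)**2) + 49676) = 1/((-21952 + ((-2/3)**2)**2 - 28*(-2/3)**2 + (-2/3)**2*784) + 49676) = 1/((-21952 + (4/9)**2 - 28*4/9 + (4/9)*784) + 49676) = 1/((-21952 + 16/81 - 112/9 + 3136/9) + 49676) = 1/(-1750880/81 + 49676) = 1/(2272876/81) = 81/2272876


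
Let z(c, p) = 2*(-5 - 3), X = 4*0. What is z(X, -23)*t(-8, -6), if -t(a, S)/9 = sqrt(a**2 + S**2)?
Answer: 1440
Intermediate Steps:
t(a, S) = -9*sqrt(S**2 + a**2) (t(a, S) = -9*sqrt(a**2 + S**2) = -9*sqrt(S**2 + a**2))
X = 0
z(c, p) = -16 (z(c, p) = 2*(-8) = -16)
z(X, -23)*t(-8, -6) = -(-144)*sqrt((-6)**2 + (-8)**2) = -(-144)*sqrt(36 + 64) = -(-144)*sqrt(100) = -(-144)*10 = -16*(-90) = 1440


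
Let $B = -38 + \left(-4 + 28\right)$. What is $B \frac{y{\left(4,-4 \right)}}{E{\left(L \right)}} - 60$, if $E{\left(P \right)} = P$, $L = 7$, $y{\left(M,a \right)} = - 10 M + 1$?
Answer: $18$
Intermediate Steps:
$y{\left(M,a \right)} = 1 - 10 M$
$B = -14$ ($B = -38 + 24 = -14$)
$B \frac{y{\left(4,-4 \right)}}{E{\left(L \right)}} - 60 = - 14 \frac{1 - 40}{7} - 60 = - 14 \left(1 - 40\right) \frac{1}{7} - 60 = - 14 \left(\left(-39\right) \frac{1}{7}\right) - 60 = \left(-14\right) \left(- \frac{39}{7}\right) - 60 = 78 - 60 = 18$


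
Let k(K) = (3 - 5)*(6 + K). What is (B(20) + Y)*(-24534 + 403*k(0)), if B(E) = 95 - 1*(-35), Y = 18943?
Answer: -560174010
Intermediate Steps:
B(E) = 130 (B(E) = 95 + 35 = 130)
k(K) = -12 - 2*K (k(K) = -2*(6 + K) = -12 - 2*K)
(B(20) + Y)*(-24534 + 403*k(0)) = (130 + 18943)*(-24534 + 403*(-12 - 2*0)) = 19073*(-24534 + 403*(-12 + 0)) = 19073*(-24534 + 403*(-12)) = 19073*(-24534 - 4836) = 19073*(-29370) = -560174010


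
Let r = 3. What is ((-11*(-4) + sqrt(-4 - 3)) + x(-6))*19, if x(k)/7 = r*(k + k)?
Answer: -3952 + 19*I*sqrt(7) ≈ -3952.0 + 50.269*I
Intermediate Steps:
x(k) = 42*k (x(k) = 7*(3*(k + k)) = 7*(3*(2*k)) = 7*(6*k) = 42*k)
((-11*(-4) + sqrt(-4 - 3)) + x(-6))*19 = ((-11*(-4) + sqrt(-4 - 3)) + 42*(-6))*19 = ((44 + sqrt(-7)) - 252)*19 = ((44 + I*sqrt(7)) - 252)*19 = (-208 + I*sqrt(7))*19 = -3952 + 19*I*sqrt(7)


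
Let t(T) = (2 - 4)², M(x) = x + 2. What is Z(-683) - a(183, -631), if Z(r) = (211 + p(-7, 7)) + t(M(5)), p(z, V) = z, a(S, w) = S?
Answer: 25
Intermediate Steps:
M(x) = 2 + x
t(T) = 4 (t(T) = (-2)² = 4)
Z(r) = 208 (Z(r) = (211 - 7) + 4 = 204 + 4 = 208)
Z(-683) - a(183, -631) = 208 - 1*183 = 208 - 183 = 25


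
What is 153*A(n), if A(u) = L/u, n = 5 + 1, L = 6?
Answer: 153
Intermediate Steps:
n = 6
A(u) = 6/u
153*A(n) = 153*(6/6) = 153*(6*(⅙)) = 153*1 = 153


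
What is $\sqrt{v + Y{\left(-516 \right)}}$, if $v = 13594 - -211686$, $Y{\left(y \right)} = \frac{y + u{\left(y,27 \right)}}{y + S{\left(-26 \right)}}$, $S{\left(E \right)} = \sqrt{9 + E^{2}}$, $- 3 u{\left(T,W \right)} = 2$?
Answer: $\frac{\sqrt{1046204970 - 2027520 \sqrt{685}}}{3 \sqrt{516 - \sqrt{685}}} \approx 474.64$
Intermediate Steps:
$u{\left(T,W \right)} = - \frac{2}{3}$ ($u{\left(T,W \right)} = \left(- \frac{1}{3}\right) 2 = - \frac{2}{3}$)
$Y{\left(y \right)} = \frac{- \frac{2}{3} + y}{y + \sqrt{685}}$ ($Y{\left(y \right)} = \frac{y - \frac{2}{3}}{y + \sqrt{9 + \left(-26\right)^{2}}} = \frac{- \frac{2}{3} + y}{y + \sqrt{9 + 676}} = \frac{- \frac{2}{3} + y}{y + \sqrt{685}}$)
$v = 225280$ ($v = 13594 + 211686 = 225280$)
$\sqrt{v + Y{\left(-516 \right)}} = \sqrt{225280 + \frac{- \frac{2}{3} - 516}{-516 + \sqrt{685}}} = \sqrt{225280 + \frac{1}{-516 + \sqrt{685}} \left(- \frac{1550}{3}\right)} = \sqrt{225280 - \frac{1550}{3 \left(-516 + \sqrt{685}\right)}}$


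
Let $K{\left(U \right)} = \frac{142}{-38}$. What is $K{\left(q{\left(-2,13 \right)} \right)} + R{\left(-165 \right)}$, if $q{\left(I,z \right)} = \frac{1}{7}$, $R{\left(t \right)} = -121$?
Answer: $- \frac{2370}{19} \approx -124.74$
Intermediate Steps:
$q{\left(I,z \right)} = \frac{1}{7}$
$K{\left(U \right)} = - \frac{71}{19}$ ($K{\left(U \right)} = 142 \left(- \frac{1}{38}\right) = - \frac{71}{19}$)
$K{\left(q{\left(-2,13 \right)} \right)} + R{\left(-165 \right)} = - \frac{71}{19} - 121 = - \frac{2370}{19}$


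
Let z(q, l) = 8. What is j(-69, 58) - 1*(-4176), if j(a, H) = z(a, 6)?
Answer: 4184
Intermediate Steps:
j(a, H) = 8
j(-69, 58) - 1*(-4176) = 8 - 1*(-4176) = 8 + 4176 = 4184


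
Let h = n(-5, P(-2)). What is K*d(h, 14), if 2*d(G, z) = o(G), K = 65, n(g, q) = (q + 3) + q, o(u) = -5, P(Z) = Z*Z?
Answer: -325/2 ≈ -162.50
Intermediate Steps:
P(Z) = Z²
n(g, q) = 3 + 2*q (n(g, q) = (3 + q) + q = 3 + 2*q)
h = 11 (h = 3 + 2*(-2)² = 3 + 2*4 = 3 + 8 = 11)
d(G, z) = -5/2 (d(G, z) = (½)*(-5) = -5/2)
K*d(h, 14) = 65*(-5/2) = -325/2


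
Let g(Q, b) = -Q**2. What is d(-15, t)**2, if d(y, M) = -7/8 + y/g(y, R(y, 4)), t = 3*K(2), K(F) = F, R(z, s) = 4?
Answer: 9409/14400 ≈ 0.65340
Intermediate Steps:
t = 6 (t = 3*2 = 6)
d(y, M) = -7/8 - 1/y (d(y, M) = -7/8 + y/((-y**2)) = -7*1/8 + y*(-1/y**2) = -7/8 - 1/y)
d(-15, t)**2 = (-7/8 - 1/(-15))**2 = (-7/8 - 1*(-1/15))**2 = (-7/8 + 1/15)**2 = (-97/120)**2 = 9409/14400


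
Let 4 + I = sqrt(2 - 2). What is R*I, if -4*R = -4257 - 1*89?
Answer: -4346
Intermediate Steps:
R = 2173/2 (R = -(-4257 - 1*89)/4 = -(-4257 - 89)/4 = -1/4*(-4346) = 2173/2 ≈ 1086.5)
I = -4 (I = -4 + sqrt(2 - 2) = -4 + sqrt(0) = -4 + 0 = -4)
R*I = (2173/2)*(-4) = -4346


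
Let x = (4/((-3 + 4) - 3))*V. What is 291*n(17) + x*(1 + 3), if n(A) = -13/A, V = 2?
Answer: -4055/17 ≈ -238.53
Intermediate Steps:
x = -4 (x = (4/((-3 + 4) - 3))*2 = (4/(1 - 3))*2 = (4/(-2))*2 = (4*(-½))*2 = -2*2 = -4)
291*n(17) + x*(1 + 3) = 291*(-13/17) - 4*(1 + 3) = 291*(-13*1/17) - 4*4 = 291*(-13/17) - 16 = -3783/17 - 16 = -4055/17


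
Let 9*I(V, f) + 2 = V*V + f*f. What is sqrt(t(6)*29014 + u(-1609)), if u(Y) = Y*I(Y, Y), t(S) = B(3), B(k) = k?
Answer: I*sqrt(8330232462)/3 ≈ 30423.0*I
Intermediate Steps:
t(S) = 3
I(V, f) = -2/9 + V**2/9 + f**2/9 (I(V, f) = -2/9 + (V*V + f*f)/9 = -2/9 + (V**2 + f**2)/9 = -2/9 + (V**2/9 + f**2/9) = -2/9 + V**2/9 + f**2/9)
u(Y) = Y*(-2/9 + 2*Y**2/9) (u(Y) = Y*(-2/9 + Y**2/9 + Y**2/9) = Y*(-2/9 + 2*Y**2/9))
sqrt(t(6)*29014 + u(-1609)) = sqrt(3*29014 + (2/9)*(-1609)*(-1 + (-1609)**2)) = sqrt(87042 + (2/9)*(-1609)*(-1 + 2588881)) = sqrt(87042 + (2/9)*(-1609)*2588880) = sqrt(87042 - 2777005280/3) = sqrt(-2776744154/3) = I*sqrt(8330232462)/3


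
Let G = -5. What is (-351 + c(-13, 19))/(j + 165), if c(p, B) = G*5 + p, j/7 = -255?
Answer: 389/1620 ≈ 0.24012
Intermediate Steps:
j = -1785 (j = 7*(-255) = -1785)
c(p, B) = -25 + p (c(p, B) = -5*5 + p = -25 + p)
(-351 + c(-13, 19))/(j + 165) = (-351 + (-25 - 13))/(-1785 + 165) = (-351 - 38)/(-1620) = -389*(-1/1620) = 389/1620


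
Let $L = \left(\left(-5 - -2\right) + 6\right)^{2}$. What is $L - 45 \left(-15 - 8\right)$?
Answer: $1044$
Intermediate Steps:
$L = 9$ ($L = \left(\left(-5 + 2\right) + 6\right)^{2} = \left(-3 + 6\right)^{2} = 3^{2} = 9$)
$L - 45 \left(-15 - 8\right) = 9 - 45 \left(-15 - 8\right) = 9 - -1035 = 9 + 1035 = 1044$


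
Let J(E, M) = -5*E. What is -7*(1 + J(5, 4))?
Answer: 168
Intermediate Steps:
-7*(1 + J(5, 4)) = -7*(1 - 5*5) = -7*(1 - 25) = -7*(-24) = 168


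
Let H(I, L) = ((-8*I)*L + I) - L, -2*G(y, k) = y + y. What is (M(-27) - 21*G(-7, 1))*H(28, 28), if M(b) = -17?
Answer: 1028608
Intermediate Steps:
G(y, k) = -y (G(y, k) = -(y + y)/2 = -y)
H(I, L) = I - L - 8*I*L (H(I, L) = (-8*I*L + I) - L = (I - 8*I*L) - L = I - L - 8*I*L)
(M(-27) - 21*G(-7, 1))*H(28, 28) = (-17 - (-21)*(-7))*(28 - 1*28 - 8*28*28) = (-17 - 21*7)*(28 - 28 - 6272) = (-17 - 147)*(-6272) = -164*(-6272) = 1028608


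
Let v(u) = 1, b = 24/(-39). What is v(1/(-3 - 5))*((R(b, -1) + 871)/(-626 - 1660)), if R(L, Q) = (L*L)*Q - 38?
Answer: -140713/386334 ≈ -0.36423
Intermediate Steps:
b = -8/13 (b = 24*(-1/39) = -8/13 ≈ -0.61539)
R(L, Q) = -38 + Q*L² (R(L, Q) = L²*Q - 38 = Q*L² - 38 = -38 + Q*L²)
v(1/(-3 - 5))*((R(b, -1) + 871)/(-626 - 1660)) = 1*(((-38 - (-8/13)²) + 871)/(-626 - 1660)) = 1*(((-38 - 1*64/169) + 871)/(-2286)) = 1*(((-38 - 64/169) + 871)*(-1/2286)) = 1*((-6486/169 + 871)*(-1/2286)) = 1*((140713/169)*(-1/2286)) = 1*(-140713/386334) = -140713/386334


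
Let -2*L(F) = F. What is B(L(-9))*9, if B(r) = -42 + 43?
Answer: 9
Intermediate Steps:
L(F) = -F/2
B(r) = 1
B(L(-9))*9 = 1*9 = 9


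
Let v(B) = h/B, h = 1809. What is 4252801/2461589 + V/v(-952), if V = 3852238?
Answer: -9027452911928255/4453014501 ≈ -2.0273e+6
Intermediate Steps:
v(B) = 1809/B
4252801/2461589 + V/v(-952) = 4252801/2461589 + 3852238/((1809/(-952))) = 4252801*(1/2461589) + 3852238/((1809*(-1/952))) = 4252801/2461589 + 3852238/(-1809/952) = 4252801/2461589 + 3852238*(-952/1809) = 4252801/2461589 - 3667330576/1809 = -9027452911928255/4453014501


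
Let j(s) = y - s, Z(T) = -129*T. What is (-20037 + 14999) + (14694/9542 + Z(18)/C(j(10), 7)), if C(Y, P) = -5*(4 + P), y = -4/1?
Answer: -1310514043/262405 ≈ -4994.2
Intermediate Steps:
y = -4 (y = -4*1 = -4)
j(s) = -4 - s
C(Y, P) = -20 - 5*P
(-20037 + 14999) + (14694/9542 + Z(18)/C(j(10), 7)) = (-20037 + 14999) + (14694/9542 + (-129*18)/(-20 - 5*7)) = -5038 + (14694*(1/9542) - 2322/(-20 - 35)) = -5038 + (7347/4771 - 2322/(-55)) = -5038 + (7347/4771 - 2322*(-1/55)) = -5038 + (7347/4771 + 2322/55) = -5038 + 11482347/262405 = -1310514043/262405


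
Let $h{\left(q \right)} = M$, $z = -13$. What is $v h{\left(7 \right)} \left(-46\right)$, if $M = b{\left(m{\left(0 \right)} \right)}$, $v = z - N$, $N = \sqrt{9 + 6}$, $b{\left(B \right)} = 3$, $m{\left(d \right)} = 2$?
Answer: $1794 + 138 \sqrt{15} \approx 2328.5$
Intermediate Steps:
$N = \sqrt{15} \approx 3.873$
$v = -13 - \sqrt{15} \approx -16.873$
$M = 3$
$h{\left(q \right)} = 3$
$v h{\left(7 \right)} \left(-46\right) = \left(-13 - \sqrt{15}\right) 3 \left(-46\right) = \left(-39 - 3 \sqrt{15}\right) \left(-46\right) = 1794 + 138 \sqrt{15}$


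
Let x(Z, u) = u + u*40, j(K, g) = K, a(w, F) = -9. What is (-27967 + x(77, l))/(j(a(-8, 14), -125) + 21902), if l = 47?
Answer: -26040/21893 ≈ -1.1894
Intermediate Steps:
x(Z, u) = 41*u (x(Z, u) = u + 40*u = 41*u)
(-27967 + x(77, l))/(j(a(-8, 14), -125) + 21902) = (-27967 + 41*47)/(-9 + 21902) = (-27967 + 1927)/21893 = -26040*1/21893 = -26040/21893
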